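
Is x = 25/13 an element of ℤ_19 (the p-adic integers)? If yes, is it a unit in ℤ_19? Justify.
x ∈ ℤ_19^× (unit); v_19(x) = 0

ℤ_19 = {x ∈ ℚ_19 : v_19(x) ≥ 0} and ℤ_19^× = {x ∈ ℤ_19 : v_19(x) = 0}. Here v_19(25/13) = v_19(num) − v_19(den) = 0; compare against these criteria.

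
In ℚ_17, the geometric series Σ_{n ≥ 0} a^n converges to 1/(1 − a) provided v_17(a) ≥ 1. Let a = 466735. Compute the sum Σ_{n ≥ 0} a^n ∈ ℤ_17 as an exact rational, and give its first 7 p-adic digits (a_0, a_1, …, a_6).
Σ a^n = 1/(1 − a) = -1/466734;  first 7 digits = (1, 0, 0, 10, 5, 0, 15)

v_17(a) = 3 ≥ 1, so the series converges in ℤ_17 to 1/(1 − a) = 1/(1 − 466735) = -1/466734. Expand this rational in ℤ_17: compute digits iteratively via d_i = x_i mod 17, x_{i+1} = (x_i − d_i)/17. The first 7 digits are (1, 0, 0, 10, 5, 0, 15).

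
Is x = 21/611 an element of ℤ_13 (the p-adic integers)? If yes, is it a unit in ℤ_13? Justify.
x ∉ ℤ_13 (v_13(x) = -1 < 0)

ℤ_13 = {x ∈ ℚ_13 : v_13(x) ≥ 0} and ℤ_13^× = {x ∈ ℤ_13 : v_13(x) = 0}. Here v_13(21/611) = v_13(num) − v_13(den) = -1; compare against these criteria.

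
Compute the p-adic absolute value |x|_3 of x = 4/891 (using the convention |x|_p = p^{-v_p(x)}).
|4/891|_3 = 81

Step 1 — compute v_3(x) by factoring powers of 3 out of the numerator and denominator: v_3(4/891) = -4. Step 2 — apply |x|_p = p^{-v_p(x)} = 3^{4} = 81.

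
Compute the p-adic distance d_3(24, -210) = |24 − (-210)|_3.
d_3(24, -210) = 1/9

Step 1 — x − y = 24 − (-210) = 234. Step 2 — v_3(234) = 2 (factor: 234 = (3^2 · 26); the sign does not affect v_p). Step 3 — |x − y|_3 = 3^{-2} = 1/9.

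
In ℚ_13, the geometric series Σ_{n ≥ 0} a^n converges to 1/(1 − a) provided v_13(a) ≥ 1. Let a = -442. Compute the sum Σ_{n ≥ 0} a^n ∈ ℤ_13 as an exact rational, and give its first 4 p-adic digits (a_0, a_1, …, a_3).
Σ a^n = 1/(1 − a) = 1/443;  first 4 digits = (1, 5, 9, 5)

v_13(a) = 1 ≥ 1, so the series converges in ℤ_13 to 1/(1 − a) = 1/(1 − (-442)) = 1/443. Expand this rational in ℤ_13: compute digits iteratively via d_i = x_i mod 13, x_{i+1} = (x_i − d_i)/13. The first 4 digits are (1, 5, 9, 5).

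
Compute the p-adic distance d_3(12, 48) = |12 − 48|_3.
d_3(12, 48) = 1/9

Step 1 — x − y = 12 − 48 = -36. Step 2 — v_3(-36) = 2 (factor: -36 = −(3^2 · 4); the sign does not affect v_p). Step 3 — |x − y|_3 = 3^{-2} = 1/9.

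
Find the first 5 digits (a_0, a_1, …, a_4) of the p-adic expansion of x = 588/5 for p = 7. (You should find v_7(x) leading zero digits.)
(a_0, …, a_4) = (0, 0, 1, 3, 1)

v_7(588/5) = 2, so a_0 = ... = a_1 = 0. Factor out: x = 7^2 · u with u = 12/5 a unit in ℤ_7. Expand u iteratively via a_{v+i} = u_i mod 7, u_{i+1} = (u_i − a_{v+i})/7:
  u_0 = 12/5;  a_2 = 1;  u_1 = (u_0 − 1)/7 = 1/5
  u_1 = 1/5;  a_3 = 3;  u_2 = (u_1 − 3)/7 = -2/5
  u_2 = -2/5;  a_4 = 1;  u_3 = (u_2 − 1)/7 = -1/5
Digits: (0, 0, 1, 3, 1).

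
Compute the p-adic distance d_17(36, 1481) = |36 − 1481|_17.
d_17(36, 1481) = 1/289

Step 1 — x − y = 36 − 1481 = -1445. Step 2 — v_17(-1445) = 2 (factor: -1445 = −(17^2 · 5); the sign does not affect v_p). Step 3 — |x − y|_17 = 17^{-2} = 1/289.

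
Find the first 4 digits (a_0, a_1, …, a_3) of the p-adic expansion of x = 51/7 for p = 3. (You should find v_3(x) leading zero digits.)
(a_0, …, a_3) = (0, 2, 1, 1)

v_3(51/7) = 1, so a_0 = ... = a_0 = 0. Factor out: x = 3^1 · u with u = 17/7 a unit in ℤ_3. Expand u iteratively via a_{v+i} = u_i mod 3, u_{i+1} = (u_i − a_{v+i})/3:
  u_0 = 17/7;  a_1 = 2;  u_1 = (u_0 − 2)/3 = 1/7
  u_1 = 1/7;  a_2 = 1;  u_2 = (u_1 − 1)/3 = -2/7
  u_2 = -2/7;  a_3 = 1;  u_3 = (u_2 − 1)/3 = -3/7
Digits: (0, 2, 1, 1).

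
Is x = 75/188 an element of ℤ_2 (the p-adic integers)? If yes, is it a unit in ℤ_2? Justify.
x ∉ ℤ_2 (v_2(x) = -2 < 0)

ℤ_2 = {x ∈ ℚ_2 : v_2(x) ≥ 0} and ℤ_2^× = {x ∈ ℤ_2 : v_2(x) = 0}. Here v_2(75/188) = v_2(num) − v_2(den) = -2; compare against these criteria.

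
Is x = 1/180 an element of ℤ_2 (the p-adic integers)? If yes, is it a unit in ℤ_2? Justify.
x ∉ ℤ_2 (v_2(x) = -2 < 0)

ℤ_2 = {x ∈ ℚ_2 : v_2(x) ≥ 0} and ℤ_2^× = {x ∈ ℤ_2 : v_2(x) = 0}. Here v_2(1/180) = v_2(num) − v_2(den) = -2; compare against these criteria.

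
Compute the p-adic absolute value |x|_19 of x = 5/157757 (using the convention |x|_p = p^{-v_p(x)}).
|5/157757|_19 = 6859

Step 1 — compute v_19(x) by factoring powers of 19 out of the numerator and denominator: v_19(5/157757) = -3. Step 2 — apply |x|_p = p^{-v_p(x)} = 19^{3} = 6859.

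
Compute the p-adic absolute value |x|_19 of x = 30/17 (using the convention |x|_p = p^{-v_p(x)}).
|30/17|_19 = 1

Step 1 — compute v_19(x) by factoring powers of 19 out of the numerator and denominator: v_19(30/17) = 0. Step 2 — apply |x|_p = p^{-v_p(x)} = 19^{0} = 1.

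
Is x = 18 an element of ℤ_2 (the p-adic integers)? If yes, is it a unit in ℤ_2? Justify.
x ∈ ℤ_2 but not a unit; v_2(x) = 1 > 0

ℤ_2 = {x ∈ ℚ_2 : v_2(x) ≥ 0} and ℤ_2^× = {x ∈ ℤ_2 : v_2(x) = 0}. Here v_2(18) = v_2(num) − v_2(den) = 1; compare against these criteria.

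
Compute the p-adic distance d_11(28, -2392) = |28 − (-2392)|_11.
d_11(28, -2392) = 1/121

Step 1 — x − y = 28 − (-2392) = 2420. Step 2 — v_11(2420) = 2 (factor: 2420 = (11^2 · 20); the sign does not affect v_p). Step 3 — |x − y|_11 = 11^{-2} = 1/121.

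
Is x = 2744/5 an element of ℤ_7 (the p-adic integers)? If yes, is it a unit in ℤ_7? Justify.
x ∈ ℤ_7 but not a unit; v_7(x) = 3 > 0

ℤ_7 = {x ∈ ℚ_7 : v_7(x) ≥ 0} and ℤ_7^× = {x ∈ ℤ_7 : v_7(x) = 0}. Here v_7(2744/5) = v_7(num) − v_7(den) = 3; compare against these criteria.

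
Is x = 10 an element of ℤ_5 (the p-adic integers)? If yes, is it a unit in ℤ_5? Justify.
x ∈ ℤ_5 but not a unit; v_5(x) = 1 > 0

ℤ_5 = {x ∈ ℚ_5 : v_5(x) ≥ 0} and ℤ_5^× = {x ∈ ℤ_5 : v_5(x) = 0}. Here v_5(10) = v_5(num) − v_5(den) = 1; compare against these criteria.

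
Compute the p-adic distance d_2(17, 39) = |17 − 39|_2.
d_2(17, 39) = 1/2

Step 1 — x − y = 17 − 39 = -22. Step 2 — v_2(-22) = 1 (factor: -22 = −(2^1 · 11); the sign does not affect v_p). Step 3 — |x − y|_2 = 2^{-1} = 1/2.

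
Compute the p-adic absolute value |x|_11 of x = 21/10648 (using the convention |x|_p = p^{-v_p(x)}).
|21/10648|_11 = 1331

Step 1 — compute v_11(x) by factoring powers of 11 out of the numerator and denominator: v_11(21/10648) = -3. Step 2 — apply |x|_p = p^{-v_p(x)} = 11^{3} = 1331.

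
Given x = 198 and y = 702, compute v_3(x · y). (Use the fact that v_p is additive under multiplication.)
v_3(138996) = 5

v_p(x) = 2 (factor: 198 = 3^2 · 22); v_p(y) = 3 (factor: 702 = 3^3 · 26). Additivity: v_p(xy) = v_p(x) + v_p(y) = 2 + 3 = 5. (Direct check: xy = 138996 = 3^5 · (572).)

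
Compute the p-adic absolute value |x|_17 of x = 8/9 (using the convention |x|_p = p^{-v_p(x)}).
|8/9|_17 = 1

Step 1 — compute v_17(x) by factoring powers of 17 out of the numerator and denominator: v_17(8/9) = 0. Step 2 — apply |x|_p = p^{-v_p(x)} = 17^{0} = 1.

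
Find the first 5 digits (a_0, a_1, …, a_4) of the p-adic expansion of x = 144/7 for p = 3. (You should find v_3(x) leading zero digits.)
(a_0, …, a_4) = (0, 0, 1, 0, 1)

v_3(144/7) = 2, so a_0 = ... = a_1 = 0. Factor out: x = 3^2 · u with u = 16/7 a unit in ℤ_3. Expand u iteratively via a_{v+i} = u_i mod 3, u_{i+1} = (u_i − a_{v+i})/3:
  u_0 = 16/7;  a_2 = 1;  u_1 = (u_0 − 1)/3 = 3/7
  u_1 = 3/7;  a_3 = 0;  u_2 = (u_1 − 0)/3 = 1/7
  u_2 = 1/7;  a_4 = 1;  u_3 = (u_2 − 1)/3 = -2/7
Digits: (0, 0, 1, 0, 1).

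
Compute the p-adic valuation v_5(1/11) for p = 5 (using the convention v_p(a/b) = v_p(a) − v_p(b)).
v_5(1/11) = 0

Factor powers of 5 from the numerator and denominator of the reduced fraction: 1 = 5^0 · 1 and 11 = 5^0 · 11. Apply v_p(a/b) = v_p(a) − v_p(b): v_5(1/11) = 0 − 0 = 0.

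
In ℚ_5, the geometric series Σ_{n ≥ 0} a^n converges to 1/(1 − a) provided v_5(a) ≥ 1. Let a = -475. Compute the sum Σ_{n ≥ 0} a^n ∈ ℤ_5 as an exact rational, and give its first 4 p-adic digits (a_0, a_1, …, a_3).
Σ a^n = 1/(1 − a) = 1/476;  first 4 digits = (1, 0, 1, 1)

v_5(a) = 2 ≥ 1, so the series converges in ℤ_5 to 1/(1 − a) = 1/(1 − (-475)) = 1/476. Expand this rational in ℤ_5: compute digits iteratively via d_i = x_i mod 5, x_{i+1} = (x_i − d_i)/5. The first 4 digits are (1, 0, 1, 1).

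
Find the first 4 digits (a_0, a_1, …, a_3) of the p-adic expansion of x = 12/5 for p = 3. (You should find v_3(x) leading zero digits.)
(a_0, …, a_3) = (0, 2, 2, 1)

v_3(12/5) = 1, so a_0 = ... = a_0 = 0. Factor out: x = 3^1 · u with u = 4/5 a unit in ℤ_3. Expand u iteratively via a_{v+i} = u_i mod 3, u_{i+1} = (u_i − a_{v+i})/3:
  u_0 = 4/5;  a_1 = 2;  u_1 = (u_0 − 2)/3 = -2/5
  u_1 = -2/5;  a_2 = 2;  u_2 = (u_1 − 2)/3 = -4/5
  u_2 = -4/5;  a_3 = 1;  u_3 = (u_2 − 1)/3 = -3/5
Digits: (0, 2, 2, 1).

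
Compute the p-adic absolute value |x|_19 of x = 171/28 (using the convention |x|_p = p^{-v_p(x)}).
|171/28|_19 = 1/19

Step 1 — compute v_19(x) by factoring powers of 19 out of the numerator and denominator: v_19(171/28) = 1. Step 2 — apply |x|_p = p^{-v_p(x)} = 19^{-1} = 1/19.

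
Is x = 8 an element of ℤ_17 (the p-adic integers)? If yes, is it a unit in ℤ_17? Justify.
x ∈ ℤ_17^× (unit); v_17(x) = 0

ℤ_17 = {x ∈ ℚ_17 : v_17(x) ≥ 0} and ℤ_17^× = {x ∈ ℤ_17 : v_17(x) = 0}. Here v_17(8) = v_17(num) − v_17(den) = 0; compare against these criteria.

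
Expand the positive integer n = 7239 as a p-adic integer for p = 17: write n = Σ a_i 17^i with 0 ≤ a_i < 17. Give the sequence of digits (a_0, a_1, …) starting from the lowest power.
(a_0, a_1, …) = (14, 0, 8, 1)

Repeated division by 17 gives the digits low-to-high: 7239 = 14 + 8·17^2 + 1·17^3. Digit sequence: (14, 0, 8, 1).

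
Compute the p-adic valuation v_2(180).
v_2(180) = 2

v_2(n) is the largest exponent k such that 2^k divides n. Factor out: 180 = 2^2 · 45. (Sign doesn't affect v_p.) So v_2(180) = 2.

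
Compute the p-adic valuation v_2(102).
v_2(102) = 1

v_2(n) is the largest exponent k such that 2^k divides n. Factor out: 102 = 2^1 · 51. (Sign doesn't affect v_p.) So v_2(102) = 1.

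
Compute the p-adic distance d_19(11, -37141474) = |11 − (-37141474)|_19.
d_19(11, -37141474) = 1/2476099

Step 1 — x − y = 11 − (-37141474) = 37141485. Step 2 — v_19(37141485) = 5 (factor: 37141485 = (19^5 · 15); the sign does not affect v_p). Step 3 — |x − y|_19 = 19^{-5} = 1/2476099.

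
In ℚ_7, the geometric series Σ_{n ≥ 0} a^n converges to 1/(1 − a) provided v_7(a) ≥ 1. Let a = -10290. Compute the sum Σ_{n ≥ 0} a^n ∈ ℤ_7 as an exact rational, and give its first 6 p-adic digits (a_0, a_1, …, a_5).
Σ a^n = 1/(1 − a) = 1/10291;  first 6 digits = (1, 0, 0, 5, 2, 6)

v_7(a) = 3 ≥ 1, so the series converges in ℤ_7 to 1/(1 − a) = 1/(1 − (-10290)) = 1/10291. Expand this rational in ℤ_7: compute digits iteratively via d_i = x_i mod 7, x_{i+1} = (x_i − d_i)/7. The first 6 digits are (1, 0, 0, 5, 2, 6).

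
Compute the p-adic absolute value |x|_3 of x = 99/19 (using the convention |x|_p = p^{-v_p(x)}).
|99/19|_3 = 1/9

Step 1 — compute v_3(x) by factoring powers of 3 out of the numerator and denominator: v_3(99/19) = 2. Step 2 — apply |x|_p = p^{-v_p(x)} = 3^{-2} = 1/9.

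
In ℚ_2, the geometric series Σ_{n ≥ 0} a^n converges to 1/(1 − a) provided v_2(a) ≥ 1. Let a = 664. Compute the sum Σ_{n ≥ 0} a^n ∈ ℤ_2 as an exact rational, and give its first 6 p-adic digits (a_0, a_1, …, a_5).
Σ a^n = 1/(1 − a) = -1/663;  first 6 digits = (1, 0, 0, 1, 1, 0)

v_2(a) = 3 ≥ 1, so the series converges in ℤ_2 to 1/(1 − a) = 1/(1 − 664) = -1/663. Expand this rational in ℤ_2: compute digits iteratively via d_i = x_i mod 2, x_{i+1} = (x_i − d_i)/2. The first 6 digits are (1, 0, 0, 1, 1, 0).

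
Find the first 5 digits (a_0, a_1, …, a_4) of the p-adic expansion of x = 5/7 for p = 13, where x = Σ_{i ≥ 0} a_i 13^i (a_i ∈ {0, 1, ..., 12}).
(a_0, …, a_4) = (10, 3, 9, 3, 9)

v_13(5/7) = 0 (numerator and denominator both coprime to 13), so x ∈ ℤ_13^×. Compute digits iteratively via a_i = x_i mod 13, x_{i+1} = (x_i − a_i)/13, with x_0 = x:
  x_0 = 5/7;  a_0 = 10;  x_1 = (x_0 − 10)/13 = -5/7
  x_1 = -5/7;  a_1 = 3;  x_2 = (x_1 − 3)/13 = -2/7
  x_2 = -2/7;  a_2 = 9;  x_3 = (x_2 − 9)/13 = -5/7
  x_3 = -5/7;  a_3 = 3;  x_4 = (x_3 − 3)/13 = -2/7
  x_4 = -2/7;  a_4 = 9;  x_5 = (x_4 − 9)/13 = -5/7
Digits: (10, 3, 9, 3, 9).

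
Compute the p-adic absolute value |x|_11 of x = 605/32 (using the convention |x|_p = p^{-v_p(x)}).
|605/32|_11 = 1/121

Step 1 — compute v_11(x) by factoring powers of 11 out of the numerator and denominator: v_11(605/32) = 2. Step 2 — apply |x|_p = p^{-v_p(x)} = 11^{-2} = 1/121.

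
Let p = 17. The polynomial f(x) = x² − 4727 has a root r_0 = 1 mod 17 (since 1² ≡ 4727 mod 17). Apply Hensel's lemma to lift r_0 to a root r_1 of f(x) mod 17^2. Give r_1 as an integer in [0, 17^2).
r_1 = 52 (mod 289)

Hensel's recurrence: r_{i+1} = r_i − f(r_i)·(f′(r_i))^{-1} mod 17^{i+2}, with f′(x) = 2x. Iterate:
  r_0 = 1 (mod 17)
  r_1 = 52 (mod 289)
Final: r_1 = 52, and one checks f(r_1) ≡ 0 mod 17^2.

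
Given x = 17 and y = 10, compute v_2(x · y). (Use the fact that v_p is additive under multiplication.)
v_2(170) = 1

v_p(x) = 0 (factor: 17 = 2^0 · 17); v_p(y) = 1 (factor: 10 = 2^1 · 5). Additivity: v_p(xy) = v_p(x) + v_p(y) = 0 + 1 = 1. (Direct check: xy = 170 = 2^1 · (85).)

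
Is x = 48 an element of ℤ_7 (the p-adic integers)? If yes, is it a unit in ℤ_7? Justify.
x ∈ ℤ_7^× (unit); v_7(x) = 0

ℤ_7 = {x ∈ ℚ_7 : v_7(x) ≥ 0} and ℤ_7^× = {x ∈ ℤ_7 : v_7(x) = 0}. Here v_7(48) = v_7(num) − v_7(den) = 0; compare against these criteria.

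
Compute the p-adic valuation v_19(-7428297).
v_19(-7428297) = 5

v_19(n) is the largest exponent k such that 19^k divides n. Factor out: -7428297 = -19^5 · 3. (Sign doesn't affect v_p.) So v_19(-7428297) = 5.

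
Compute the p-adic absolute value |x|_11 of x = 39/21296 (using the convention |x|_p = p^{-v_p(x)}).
|39/21296|_11 = 1331

Step 1 — compute v_11(x) by factoring powers of 11 out of the numerator and denominator: v_11(39/21296) = -3. Step 2 — apply |x|_p = p^{-v_p(x)} = 11^{3} = 1331.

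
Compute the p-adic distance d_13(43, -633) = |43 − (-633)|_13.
d_13(43, -633) = 1/169

Step 1 — x − y = 43 − (-633) = 676. Step 2 — v_13(676) = 2 (factor: 676 = (13^2 · 4); the sign does not affect v_p). Step 3 — |x − y|_13 = 13^{-2} = 1/169.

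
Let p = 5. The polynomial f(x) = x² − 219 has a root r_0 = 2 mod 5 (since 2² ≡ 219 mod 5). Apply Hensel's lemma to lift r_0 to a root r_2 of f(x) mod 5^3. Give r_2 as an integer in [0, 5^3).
r_2 = 62 (mod 125)

Hensel's recurrence: r_{i+1} = r_i − f(r_i)·(f′(r_i))^{-1} mod 5^{i+2}, with f′(x) = 2x. Iterate:
  r_0 = 2 (mod 5)
  r_1 = 12 (mod 25)
  r_2 = 62 (mod 125)
Final: r_2 = 62, and one checks f(r_2) ≡ 0 mod 5^3.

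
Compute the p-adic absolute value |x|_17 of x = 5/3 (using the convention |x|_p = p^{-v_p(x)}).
|5/3|_17 = 1

Step 1 — compute v_17(x) by factoring powers of 17 out of the numerator and denominator: v_17(5/3) = 0. Step 2 — apply |x|_p = p^{-v_p(x)} = 17^{0} = 1.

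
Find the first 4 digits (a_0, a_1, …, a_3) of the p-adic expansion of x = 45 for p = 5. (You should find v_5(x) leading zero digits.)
(a_0, …, a_3) = (0, 4, 1, 0)

v_5(45) = 1, so a_0 = ... = a_0 = 0. Factor out: x = 5^1 · u with u = 9 a unit in ℤ_5. Expand u iteratively via a_{v+i} = u_i mod 5, u_{i+1} = (u_i − a_{v+i})/5:
  u_0 = 9;  a_1 = 4;  u_1 = (u_0 − 4)/5 = 1
  u_1 = 1;  a_2 = 1;  u_2 = (u_1 − 1)/5 = 0
  u_2 = 0;  a_3 = 0;  u_3 = (u_2 − 0)/5 = 0
Digits: (0, 4, 1, 0).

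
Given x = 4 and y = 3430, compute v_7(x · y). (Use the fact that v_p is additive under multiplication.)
v_7(13720) = 3

v_p(x) = 0 (factor: 4 = 7^0 · 4); v_p(y) = 3 (factor: 3430 = 7^3 · 10). Additivity: v_p(xy) = v_p(x) + v_p(y) = 0 + 3 = 3. (Direct check: xy = 13720 = 7^3 · (40).)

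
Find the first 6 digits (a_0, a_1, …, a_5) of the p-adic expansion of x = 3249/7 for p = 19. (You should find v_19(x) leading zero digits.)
(a_0, …, a_5) = (0, 0, 4, 8, 5, 16)

v_19(3249/7) = 2, so a_0 = ... = a_1 = 0. Factor out: x = 19^2 · u with u = 9/7 a unit in ℤ_19. Expand u iteratively via a_{v+i} = u_i mod 19, u_{i+1} = (u_i − a_{v+i})/19:
  u_0 = 9/7;  a_2 = 4;  u_1 = (u_0 − 4)/19 = -1/7
  u_1 = -1/7;  a_3 = 8;  u_2 = (u_1 − 8)/19 = -3/7
  u_2 = -3/7;  a_4 = 5;  u_3 = (u_2 − 5)/19 = -2/7
  u_3 = -2/7;  a_5 = 16;  u_4 = (u_3 − 16)/19 = -6/7
Digits: (0, 0, 4, 8, 5, 16).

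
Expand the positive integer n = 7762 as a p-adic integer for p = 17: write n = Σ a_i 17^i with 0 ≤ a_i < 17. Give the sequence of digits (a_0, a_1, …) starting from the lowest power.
(a_0, a_1, …) = (10, 14, 9, 1)

Repeated division by 17 gives the digits low-to-high: 7762 = 10 + 14·17^1 + 9·17^2 + 1·17^3. Digit sequence: (10, 14, 9, 1).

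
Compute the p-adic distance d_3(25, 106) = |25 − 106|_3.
d_3(25, 106) = 1/81

Step 1 — x − y = 25 − 106 = -81. Step 2 — v_3(-81) = 4 (factor: -81 = −(3^4 · 1); the sign does not affect v_p). Step 3 — |x − y|_3 = 3^{-4} = 1/81.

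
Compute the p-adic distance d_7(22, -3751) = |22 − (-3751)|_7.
d_7(22, -3751) = 1/343

Step 1 — x − y = 22 − (-3751) = 3773. Step 2 — v_7(3773) = 3 (factor: 3773 = (7^3 · 11); the sign does not affect v_p). Step 3 — |x − y|_7 = 7^{-3} = 1/343.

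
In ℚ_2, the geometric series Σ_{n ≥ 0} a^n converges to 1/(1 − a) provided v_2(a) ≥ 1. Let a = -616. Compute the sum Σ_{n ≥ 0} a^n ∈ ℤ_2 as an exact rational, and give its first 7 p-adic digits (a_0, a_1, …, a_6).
Σ a^n = 1/(1 − a) = 1/617;  first 7 digits = (1, 0, 0, 1, 1, 0, 1)

v_2(a) = 3 ≥ 1, so the series converges in ℤ_2 to 1/(1 − a) = 1/(1 − (-616)) = 1/617. Expand this rational in ℤ_2: compute digits iteratively via d_i = x_i mod 2, x_{i+1} = (x_i − d_i)/2. The first 7 digits are (1, 0, 0, 1, 1, 0, 1).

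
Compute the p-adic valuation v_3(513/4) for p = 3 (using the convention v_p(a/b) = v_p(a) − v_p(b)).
v_3(513/4) = 3

Factor powers of 3 from the numerator and denominator of the reduced fraction: 513 = 3^3 · 19 and 4 = 3^0 · 4. Apply v_p(a/b) = v_p(a) − v_p(b): v_3(513/4) = 3 − 0 = 3.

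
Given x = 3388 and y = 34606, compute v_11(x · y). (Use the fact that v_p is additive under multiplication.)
v_11(117245128) = 5

v_p(x) = 2 (factor: 3388 = 11^2 · 28); v_p(y) = 3 (factor: 34606 = 11^3 · 26). Additivity: v_p(xy) = v_p(x) + v_p(y) = 2 + 3 = 5. (Direct check: xy = 117245128 = 11^5 · (728).)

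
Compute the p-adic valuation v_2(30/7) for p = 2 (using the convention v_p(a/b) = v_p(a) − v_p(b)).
v_2(30/7) = 1

Factor powers of 2 from the numerator and denominator of the reduced fraction: 30 = 2^1 · 15 and 7 = 2^0 · 7. Apply v_p(a/b) = v_p(a) − v_p(b): v_2(30/7) = 1 − 0 = 1.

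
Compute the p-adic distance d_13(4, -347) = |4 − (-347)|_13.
d_13(4, -347) = 1/13

Step 1 — x − y = 4 − (-347) = 351. Step 2 — v_13(351) = 1 (factor: 351 = (13^1 · 27); the sign does not affect v_p). Step 3 — |x − y|_13 = 13^{-1} = 1/13.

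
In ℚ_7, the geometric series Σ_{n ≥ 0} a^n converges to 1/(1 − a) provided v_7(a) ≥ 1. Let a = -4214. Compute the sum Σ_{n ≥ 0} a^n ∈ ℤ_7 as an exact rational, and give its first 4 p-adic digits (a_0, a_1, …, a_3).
Σ a^n = 1/(1 − a) = 1/4215;  first 4 digits = (1, 0, 5, 1)

v_7(a) = 2 ≥ 1, so the series converges in ℤ_7 to 1/(1 − a) = 1/(1 − (-4214)) = 1/4215. Expand this rational in ℤ_7: compute digits iteratively via d_i = x_i mod 7, x_{i+1} = (x_i − d_i)/7. The first 4 digits are (1, 0, 5, 1).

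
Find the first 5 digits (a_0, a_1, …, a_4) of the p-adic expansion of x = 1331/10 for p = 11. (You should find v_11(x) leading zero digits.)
(a_0, …, a_4) = (0, 0, 0, 10, 9)

v_11(1331/10) = 3, so a_0 = ... = a_2 = 0. Factor out: x = 11^3 · u with u = 1/10 a unit in ℤ_11. Expand u iteratively via a_{v+i} = u_i mod 11, u_{i+1} = (u_i − a_{v+i})/11:
  u_0 = 1/10;  a_3 = 10;  u_1 = (u_0 − 10)/11 = -9/10
  u_1 = -9/10;  a_4 = 9;  u_2 = (u_1 − 9)/11 = -9/10
Digits: (0, 0, 0, 10, 9).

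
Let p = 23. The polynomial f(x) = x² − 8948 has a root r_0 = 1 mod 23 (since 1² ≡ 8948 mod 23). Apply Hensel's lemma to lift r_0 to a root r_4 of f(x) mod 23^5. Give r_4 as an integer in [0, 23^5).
r_4 = 6258048 (mod 6436343)

Hensel's recurrence: r_{i+1} = r_i − f(r_i)·(f′(r_i))^{-1} mod 23^{i+2}, with f′(x) = 2x. Iterate:
  r_0 = 1 (mod 23)
  r_1 = 507 (mod 529)
  r_2 = 4210 (mod 12167)
  r_3 = 101546 (mod 279841)
  r_4 = 6258048 (mod 6436343)
Final: r_4 = 6258048, and one checks f(r_4) ≡ 0 mod 23^5.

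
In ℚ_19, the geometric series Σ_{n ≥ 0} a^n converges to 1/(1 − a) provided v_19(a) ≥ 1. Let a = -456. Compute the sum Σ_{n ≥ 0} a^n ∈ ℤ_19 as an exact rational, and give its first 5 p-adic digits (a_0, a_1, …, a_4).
Σ a^n = 1/(1 − a) = 1/457;  first 5 digits = (1, 14, 4, 0, 13)

v_19(a) = 1 ≥ 1, so the series converges in ℤ_19 to 1/(1 − a) = 1/(1 − (-456)) = 1/457. Expand this rational in ℤ_19: compute digits iteratively via d_i = x_i mod 19, x_{i+1} = (x_i − d_i)/19. The first 5 digits are (1, 14, 4, 0, 13).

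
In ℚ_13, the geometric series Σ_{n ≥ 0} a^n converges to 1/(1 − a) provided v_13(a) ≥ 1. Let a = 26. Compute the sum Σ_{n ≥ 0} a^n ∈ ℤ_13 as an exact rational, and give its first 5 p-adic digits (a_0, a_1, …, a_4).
Σ a^n = 1/(1 − a) = -1/25;  first 5 digits = (1, 2, 4, 8, 3)

v_13(a) = 1 ≥ 1, so the series converges in ℤ_13 to 1/(1 − a) = 1/(1 − 26) = -1/25. Expand this rational in ℤ_13: compute digits iteratively via d_i = x_i mod 13, x_{i+1} = (x_i − d_i)/13. The first 5 digits are (1, 2, 4, 8, 3).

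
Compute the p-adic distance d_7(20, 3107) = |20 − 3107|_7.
d_7(20, 3107) = 1/343

Step 1 — x − y = 20 − 3107 = -3087. Step 2 — v_7(-3087) = 3 (factor: -3087 = −(7^3 · 9); the sign does not affect v_p). Step 3 — |x − y|_7 = 7^{-3} = 1/343.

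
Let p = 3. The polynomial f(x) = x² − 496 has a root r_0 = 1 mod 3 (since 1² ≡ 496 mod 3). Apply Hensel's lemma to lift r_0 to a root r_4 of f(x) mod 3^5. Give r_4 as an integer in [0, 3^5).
r_4 = 208 (mod 243)

Hensel's recurrence: r_{i+1} = r_i − f(r_i)·(f′(r_i))^{-1} mod 3^{i+2}, with f′(x) = 2x. Iterate:
  r_0 = 1 (mod 3)
  r_1 = 1 (mod 9)
  r_2 = 19 (mod 27)
  r_3 = 46 (mod 81)
  r_4 = 208 (mod 243)
Final: r_4 = 208, and one checks f(r_4) ≡ 0 mod 3^5.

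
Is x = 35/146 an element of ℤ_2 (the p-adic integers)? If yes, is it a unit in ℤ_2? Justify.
x ∉ ℤ_2 (v_2(x) = -1 < 0)

ℤ_2 = {x ∈ ℚ_2 : v_2(x) ≥ 0} and ℤ_2^× = {x ∈ ℤ_2 : v_2(x) = 0}. Here v_2(35/146) = v_2(num) − v_2(den) = -1; compare against these criteria.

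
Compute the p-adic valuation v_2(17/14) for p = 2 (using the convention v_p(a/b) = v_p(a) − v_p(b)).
v_2(17/14) = -1

Factor powers of 2 from the numerator and denominator of the reduced fraction: 17 = 2^0 · 17 and 14 = 2^1 · 7. Apply v_p(a/b) = v_p(a) − v_p(b): v_2(17/14) = 0 − 1 = -1.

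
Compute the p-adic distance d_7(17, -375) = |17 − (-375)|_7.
d_7(17, -375) = 1/49

Step 1 — x − y = 17 − (-375) = 392. Step 2 — v_7(392) = 2 (factor: 392 = (7^2 · 8); the sign does not affect v_p). Step 3 — |x − y|_7 = 7^{-2} = 1/49.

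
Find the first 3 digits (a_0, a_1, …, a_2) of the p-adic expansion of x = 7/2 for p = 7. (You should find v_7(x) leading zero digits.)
(a_0, …, a_2) = (0, 4, 3)

v_7(7/2) = 1, so a_0 = ... = a_0 = 0. Factor out: x = 7^1 · u with u = 1/2 a unit in ℤ_7. Expand u iteratively via a_{v+i} = u_i mod 7, u_{i+1} = (u_i − a_{v+i})/7:
  u_0 = 1/2;  a_1 = 4;  u_1 = (u_0 − 4)/7 = -1/2
  u_1 = -1/2;  a_2 = 3;  u_2 = (u_1 − 3)/7 = -1/2
Digits: (0, 4, 3).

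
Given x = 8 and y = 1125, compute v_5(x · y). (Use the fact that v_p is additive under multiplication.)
v_5(9000) = 3

v_p(x) = 0 (factor: 8 = 5^0 · 8); v_p(y) = 3 (factor: 1125 = 5^3 · 9). Additivity: v_p(xy) = v_p(x) + v_p(y) = 0 + 3 = 3. (Direct check: xy = 9000 = 5^3 · (72).)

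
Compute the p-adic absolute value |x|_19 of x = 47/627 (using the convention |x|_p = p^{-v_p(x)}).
|47/627|_19 = 19

Step 1 — compute v_19(x) by factoring powers of 19 out of the numerator and denominator: v_19(47/627) = -1. Step 2 — apply |x|_p = p^{-v_p(x)} = 19^{1} = 19.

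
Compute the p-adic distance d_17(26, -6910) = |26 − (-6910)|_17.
d_17(26, -6910) = 1/289

Step 1 — x − y = 26 − (-6910) = 6936. Step 2 — v_17(6936) = 2 (factor: 6936 = (17^2 · 24); the sign does not affect v_p). Step 3 — |x − y|_17 = 17^{-2} = 1/289.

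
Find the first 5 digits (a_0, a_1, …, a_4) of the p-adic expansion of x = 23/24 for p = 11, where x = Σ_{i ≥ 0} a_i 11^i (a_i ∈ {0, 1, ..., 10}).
(a_0, …, a_4) = (6, 0, 5, 0, 5)

v_11(23/24) = 0 (numerator and denominator both coprime to 11), so x ∈ ℤ_11^×. Compute digits iteratively via a_i = x_i mod 11, x_{i+1} = (x_i − a_i)/11, with x_0 = x:
  x_0 = 23/24;  a_0 = 6;  x_1 = (x_0 − 6)/11 = -11/24
  x_1 = -11/24;  a_1 = 0;  x_2 = (x_1 − 0)/11 = -1/24
  x_2 = -1/24;  a_2 = 5;  x_3 = (x_2 − 5)/11 = -11/24
  x_3 = -11/24;  a_3 = 0;  x_4 = (x_3 − 0)/11 = -1/24
  x_4 = -1/24;  a_4 = 5;  x_5 = (x_4 − 5)/11 = -11/24
Digits: (6, 0, 5, 0, 5).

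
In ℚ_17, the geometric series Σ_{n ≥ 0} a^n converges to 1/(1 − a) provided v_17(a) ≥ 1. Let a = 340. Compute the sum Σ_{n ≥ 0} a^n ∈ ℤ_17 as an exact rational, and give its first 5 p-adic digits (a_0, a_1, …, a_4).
Σ a^n = 1/(1 − a) = -1/339;  first 5 digits = (1, 3, 10, 16, 8)

v_17(a) = 1 ≥ 1, so the series converges in ℤ_17 to 1/(1 − a) = 1/(1 − 340) = -1/339. Expand this rational in ℤ_17: compute digits iteratively via d_i = x_i mod 17, x_{i+1} = (x_i − d_i)/17. The first 5 digits are (1, 3, 10, 16, 8).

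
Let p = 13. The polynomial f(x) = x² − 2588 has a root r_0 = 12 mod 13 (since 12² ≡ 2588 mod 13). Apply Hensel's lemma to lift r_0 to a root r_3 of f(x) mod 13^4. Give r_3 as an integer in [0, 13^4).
r_3 = 8930 (mod 28561)

Hensel's recurrence: r_{i+1} = r_i − f(r_i)·(f′(r_i))^{-1} mod 13^{i+2}, with f′(x) = 2x. Iterate:
  r_0 = 12 (mod 13)
  r_1 = 142 (mod 169)
  r_2 = 142 (mod 2197)
  r_3 = 8930 (mod 28561)
Final: r_3 = 8930, and one checks f(r_3) ≡ 0 mod 13^4.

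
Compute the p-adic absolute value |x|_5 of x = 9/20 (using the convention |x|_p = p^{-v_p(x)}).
|9/20|_5 = 5

Step 1 — compute v_5(x) by factoring powers of 5 out of the numerator and denominator: v_5(9/20) = -1. Step 2 — apply |x|_p = p^{-v_p(x)} = 5^{1} = 5.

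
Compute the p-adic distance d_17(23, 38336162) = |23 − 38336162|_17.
d_17(23, 38336162) = 1/1419857

Step 1 — x − y = 23 − 38336162 = -38336139. Step 2 — v_17(-38336139) = 5 (factor: -38336139 = −(17^5 · 27); the sign does not affect v_p). Step 3 — |x − y|_17 = 17^{-5} = 1/1419857.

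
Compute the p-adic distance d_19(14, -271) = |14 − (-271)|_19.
d_19(14, -271) = 1/19

Step 1 — x − y = 14 − (-271) = 285. Step 2 — v_19(285) = 1 (factor: 285 = (19^1 · 15); the sign does not affect v_p). Step 3 — |x − y|_19 = 19^{-1} = 1/19.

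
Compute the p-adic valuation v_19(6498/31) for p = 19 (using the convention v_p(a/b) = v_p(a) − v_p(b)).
v_19(6498/31) = 2

Factor powers of 19 from the numerator and denominator of the reduced fraction: 6498 = 19^2 · 18 and 31 = 19^0 · 31. Apply v_p(a/b) = v_p(a) − v_p(b): v_19(6498/31) = 2 − 0 = 2.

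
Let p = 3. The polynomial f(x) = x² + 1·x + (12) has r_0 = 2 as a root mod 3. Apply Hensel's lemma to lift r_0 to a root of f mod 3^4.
r_3 = 47 (mod 81)

Hensel: r_{i+1} = r_i − f(r_i)·(f′(r_i))^{-1} mod 3^{i+2}, f′(x) = 2x + 1. Iterate:
  r_0 = 2 (mod 3)
  r_1 = 2 (mod 9)
  r_2 = 20 (mod 27)
  r_3 = 47 (mod 81)
Final: r = 47 satisfies f(r) ≡ 0 mod 3^4.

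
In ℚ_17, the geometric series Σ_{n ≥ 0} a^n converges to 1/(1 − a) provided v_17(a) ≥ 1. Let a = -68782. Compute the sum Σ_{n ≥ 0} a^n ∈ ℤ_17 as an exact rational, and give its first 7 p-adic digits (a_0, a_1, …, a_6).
Σ a^n = 1/(1 − a) = 1/68783;  first 7 digits = (1, 0, 0, 3, 16, 16, 8)

v_17(a) = 3 ≥ 1, so the series converges in ℤ_17 to 1/(1 − a) = 1/(1 − (-68782)) = 1/68783. Expand this rational in ℤ_17: compute digits iteratively via d_i = x_i mod 17, x_{i+1} = (x_i − d_i)/17. The first 7 digits are (1, 0, 0, 3, 16, 16, 8).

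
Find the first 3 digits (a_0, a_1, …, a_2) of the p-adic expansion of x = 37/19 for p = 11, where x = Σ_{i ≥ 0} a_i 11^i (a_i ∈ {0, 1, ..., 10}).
(a_0, …, a_2) = (6, 6, 0)

v_11(37/19) = 0 (numerator and denominator both coprime to 11), so x ∈ ℤ_11^×. Compute digits iteratively via a_i = x_i mod 11, x_{i+1} = (x_i − a_i)/11, with x_0 = x:
  x_0 = 37/19;  a_0 = 6;  x_1 = (x_0 − 6)/11 = -7/19
  x_1 = -7/19;  a_1 = 6;  x_2 = (x_1 − 6)/11 = -11/19
  x_2 = -11/19;  a_2 = 0;  x_3 = (x_2 − 0)/11 = -1/19
Digits: (6, 6, 0).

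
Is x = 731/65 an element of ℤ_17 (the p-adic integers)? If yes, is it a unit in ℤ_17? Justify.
x ∈ ℤ_17 but not a unit; v_17(x) = 1 > 0

ℤ_17 = {x ∈ ℚ_17 : v_17(x) ≥ 0} and ℤ_17^× = {x ∈ ℤ_17 : v_17(x) = 0}. Here v_17(731/65) = v_17(num) − v_17(den) = 1; compare against these criteria.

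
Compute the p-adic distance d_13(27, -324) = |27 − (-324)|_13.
d_13(27, -324) = 1/13

Step 1 — x − y = 27 − (-324) = 351. Step 2 — v_13(351) = 1 (factor: 351 = (13^1 · 27); the sign does not affect v_p). Step 3 — |x − y|_13 = 13^{-1} = 1/13.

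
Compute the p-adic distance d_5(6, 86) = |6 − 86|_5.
d_5(6, 86) = 1/5

Step 1 — x − y = 6 − 86 = -80. Step 2 — v_5(-80) = 1 (factor: -80 = −(5^1 · 16); the sign does not affect v_p). Step 3 — |x − y|_5 = 5^{-1} = 1/5.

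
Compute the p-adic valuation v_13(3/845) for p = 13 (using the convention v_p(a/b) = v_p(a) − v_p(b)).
v_13(3/845) = -2

Factor powers of 13 from the numerator and denominator of the reduced fraction: 3 = 13^0 · 3 and 845 = 13^2 · 5. Apply v_p(a/b) = v_p(a) − v_p(b): v_13(3/845) = 0 − 2 = -2.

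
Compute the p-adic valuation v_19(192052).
v_19(192052) = 3

v_19(n) is the largest exponent k such that 19^k divides n. Factor out: 192052 = 19^3 · 28. (Sign doesn't affect v_p.) So v_19(192052) = 3.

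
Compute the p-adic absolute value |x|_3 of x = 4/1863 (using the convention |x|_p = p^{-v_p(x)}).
|4/1863|_3 = 81

Step 1 — compute v_3(x) by factoring powers of 3 out of the numerator and denominator: v_3(4/1863) = -4. Step 2 — apply |x|_p = p^{-v_p(x)} = 3^{4} = 81.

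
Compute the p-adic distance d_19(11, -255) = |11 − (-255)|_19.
d_19(11, -255) = 1/19

Step 1 — x − y = 11 − (-255) = 266. Step 2 — v_19(266) = 1 (factor: 266 = (19^1 · 14); the sign does not affect v_p). Step 3 — |x − y|_19 = 19^{-1} = 1/19.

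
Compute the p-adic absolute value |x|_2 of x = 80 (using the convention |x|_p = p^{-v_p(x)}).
|80|_2 = 1/16

Step 1 — compute v_2(x) by factoring powers of 2 out of the numerator and denominator: v_2(80) = 4. Step 2 — apply |x|_p = p^{-v_p(x)} = 2^{-4} = 1/16.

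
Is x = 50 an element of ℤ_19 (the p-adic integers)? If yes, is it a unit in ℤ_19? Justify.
x ∈ ℤ_19^× (unit); v_19(x) = 0

ℤ_19 = {x ∈ ℚ_19 : v_19(x) ≥ 0} and ℤ_19^× = {x ∈ ℤ_19 : v_19(x) = 0}. Here v_19(50) = v_19(num) − v_19(den) = 0; compare against these criteria.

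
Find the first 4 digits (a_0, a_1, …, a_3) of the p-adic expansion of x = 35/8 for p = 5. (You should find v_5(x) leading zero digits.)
(a_0, …, a_3) = (0, 4, 0, 3)

v_5(35/8) = 1, so a_0 = ... = a_0 = 0. Factor out: x = 5^1 · u with u = 7/8 a unit in ℤ_5. Expand u iteratively via a_{v+i} = u_i mod 5, u_{i+1} = (u_i − a_{v+i})/5:
  u_0 = 7/8;  a_1 = 4;  u_1 = (u_0 − 4)/5 = -5/8
  u_1 = -5/8;  a_2 = 0;  u_2 = (u_1 − 0)/5 = -1/8
  u_2 = -1/8;  a_3 = 3;  u_3 = (u_2 − 3)/5 = -5/8
Digits: (0, 4, 0, 3).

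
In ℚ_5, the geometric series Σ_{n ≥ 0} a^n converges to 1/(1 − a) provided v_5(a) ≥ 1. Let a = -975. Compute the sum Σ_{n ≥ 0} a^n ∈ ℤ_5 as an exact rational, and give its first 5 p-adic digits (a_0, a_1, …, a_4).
Σ a^n = 1/(1 − a) = 1/976;  first 5 digits = (1, 0, 1, 2, 4)

v_5(a) = 2 ≥ 1, so the series converges in ℤ_5 to 1/(1 − a) = 1/(1 − (-975)) = 1/976. Expand this rational in ℤ_5: compute digits iteratively via d_i = x_i mod 5, x_{i+1} = (x_i − d_i)/5. The first 5 digits are (1, 0, 1, 2, 4).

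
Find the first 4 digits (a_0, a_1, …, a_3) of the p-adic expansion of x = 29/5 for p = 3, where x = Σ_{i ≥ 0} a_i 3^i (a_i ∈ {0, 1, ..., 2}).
(a_0, …, a_3) = (1, 1, 2, 0)

v_3(29/5) = 0 (numerator and denominator both coprime to 3), so x ∈ ℤ_3^×. Compute digits iteratively via a_i = x_i mod 3, x_{i+1} = (x_i − a_i)/3, with x_0 = x:
  x_0 = 29/5;  a_0 = 1;  x_1 = (x_0 − 1)/3 = 8/5
  x_1 = 8/5;  a_1 = 1;  x_2 = (x_1 − 1)/3 = 1/5
  x_2 = 1/5;  a_2 = 2;  x_3 = (x_2 − 2)/3 = -3/5
  x_3 = -3/5;  a_3 = 0;  x_4 = (x_3 − 0)/3 = -1/5
Digits: (1, 1, 2, 0).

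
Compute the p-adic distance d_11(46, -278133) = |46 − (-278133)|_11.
d_11(46, -278133) = 1/14641

Step 1 — x − y = 46 − (-278133) = 278179. Step 2 — v_11(278179) = 4 (factor: 278179 = (11^4 · 19); the sign does not affect v_p). Step 3 — |x − y|_11 = 11^{-4} = 1/14641.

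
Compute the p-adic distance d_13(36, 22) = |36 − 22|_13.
d_13(36, 22) = 1

Step 1 — x − y = 36 − 22 = 14. Step 2 — v_13(14) = 0 (factor: 14 = (13^0 · 14); the sign does not affect v_p). Step 3 — |x − y|_13 = 13^{0} = 1.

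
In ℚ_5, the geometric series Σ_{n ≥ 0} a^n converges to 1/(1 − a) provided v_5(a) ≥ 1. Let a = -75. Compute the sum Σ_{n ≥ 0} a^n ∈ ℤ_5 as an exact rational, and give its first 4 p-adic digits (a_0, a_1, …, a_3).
Σ a^n = 1/(1 − a) = 1/76;  first 4 digits = (1, 0, 2, 4)

v_5(a) = 2 ≥ 1, so the series converges in ℤ_5 to 1/(1 − a) = 1/(1 − (-75)) = 1/76. Expand this rational in ℤ_5: compute digits iteratively via d_i = x_i mod 5, x_{i+1} = (x_i − d_i)/5. The first 4 digits are (1, 0, 2, 4).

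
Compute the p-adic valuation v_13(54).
v_13(54) = 0

v_13(n) is the largest exponent k such that 13^k divides n. Factor out: 54 = 13^0 · 54. (Sign doesn't affect v_p.) So v_13(54) = 0.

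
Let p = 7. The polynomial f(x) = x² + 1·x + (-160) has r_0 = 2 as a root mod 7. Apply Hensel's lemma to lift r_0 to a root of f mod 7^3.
r_2 = 219 (mod 343)

Hensel: r_{i+1} = r_i − f(r_i)·(f′(r_i))^{-1} mod 7^{i+2}, f′(x) = 2x + 1. Iterate:
  r_0 = 2 (mod 7)
  r_1 = 23 (mod 49)
  r_2 = 219 (mod 343)
Final: r = 219 satisfies f(r) ≡ 0 mod 7^3.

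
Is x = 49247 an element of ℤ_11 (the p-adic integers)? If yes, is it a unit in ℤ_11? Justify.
x ∈ ℤ_11 but not a unit; v_11(x) = 3 > 0

ℤ_11 = {x ∈ ℚ_11 : v_11(x) ≥ 0} and ℤ_11^× = {x ∈ ℤ_11 : v_11(x) = 0}. Here v_11(49247) = v_11(num) − v_11(den) = 3; compare against these criteria.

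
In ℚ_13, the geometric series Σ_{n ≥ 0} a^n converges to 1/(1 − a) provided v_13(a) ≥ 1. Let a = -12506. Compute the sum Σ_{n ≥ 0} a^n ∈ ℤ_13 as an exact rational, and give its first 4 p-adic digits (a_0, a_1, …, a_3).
Σ a^n = 1/(1 − a) = 1/12507;  first 4 digits = (1, 0, 4, 7)

v_13(a) = 2 ≥ 1, so the series converges in ℤ_13 to 1/(1 − a) = 1/(1 − (-12506)) = 1/12507. Expand this rational in ℤ_13: compute digits iteratively via d_i = x_i mod 13, x_{i+1} = (x_i − d_i)/13. The first 4 digits are (1, 0, 4, 7).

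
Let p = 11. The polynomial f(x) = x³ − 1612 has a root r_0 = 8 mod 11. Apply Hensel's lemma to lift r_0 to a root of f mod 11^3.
r_2 = 591 (mod 1331)

Hensel: r_{i+1} = r_i − f(r_i)/f′(r_i) mod 11^{i+2}, where f′(x) = 3x². Iterate:
  r_0 = 8 (mod 11)
  r_1 = 107 (mod 121)
  r_2 = 591 (mod 1331)
Final: r = 591 with f(r) ≡ 0 mod 11^3.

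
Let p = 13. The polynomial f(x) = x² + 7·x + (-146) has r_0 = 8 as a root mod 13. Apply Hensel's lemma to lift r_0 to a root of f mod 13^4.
r_3 = 4506 (mod 28561)

Hensel: r_{i+1} = r_i − f(r_i)·(f′(r_i))^{-1} mod 13^{i+2}, f′(x) = 2x + 7. Iterate:
  r_0 = 8 (mod 13)
  r_1 = 112 (mod 169)
  r_2 = 112 (mod 2197)
  r_3 = 4506 (mod 28561)
Final: r = 4506 satisfies f(r) ≡ 0 mod 13^4.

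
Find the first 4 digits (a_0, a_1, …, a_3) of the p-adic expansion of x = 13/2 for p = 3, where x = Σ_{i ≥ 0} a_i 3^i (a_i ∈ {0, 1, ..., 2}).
(a_0, …, a_3) = (2, 0, 2, 1)

v_3(13/2) = 0 (numerator and denominator both coprime to 3), so x ∈ ℤ_3^×. Compute digits iteratively via a_i = x_i mod 3, x_{i+1} = (x_i − a_i)/3, with x_0 = x:
  x_0 = 13/2;  a_0 = 2;  x_1 = (x_0 − 2)/3 = 3/2
  x_1 = 3/2;  a_1 = 0;  x_2 = (x_1 − 0)/3 = 1/2
  x_2 = 1/2;  a_2 = 2;  x_3 = (x_2 − 2)/3 = -1/2
  x_3 = -1/2;  a_3 = 1;  x_4 = (x_3 − 1)/3 = -1/2
Digits: (2, 0, 2, 1).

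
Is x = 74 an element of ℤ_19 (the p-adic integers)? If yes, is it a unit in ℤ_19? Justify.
x ∈ ℤ_19^× (unit); v_19(x) = 0

ℤ_19 = {x ∈ ℚ_19 : v_19(x) ≥ 0} and ℤ_19^× = {x ∈ ℤ_19 : v_19(x) = 0}. Here v_19(74) = v_19(num) − v_19(den) = 0; compare against these criteria.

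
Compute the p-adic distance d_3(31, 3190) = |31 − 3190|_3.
d_3(31, 3190) = 1/243

Step 1 — x − y = 31 − 3190 = -3159. Step 2 — v_3(-3159) = 5 (factor: -3159 = −(3^5 · 13); the sign does not affect v_p). Step 3 — |x − y|_3 = 3^{-5} = 1/243.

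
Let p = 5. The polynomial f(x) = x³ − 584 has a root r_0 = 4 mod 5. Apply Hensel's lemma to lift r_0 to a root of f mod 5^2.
r_1 = 19 (mod 25)

Hensel: r_{i+1} = r_i − f(r_i)/f′(r_i) mod 5^{i+2}, where f′(x) = 3x². Iterate:
  r_0 = 4 (mod 5)
  r_1 = 19 (mod 25)
Final: r = 19 with f(r) ≡ 0 mod 5^2.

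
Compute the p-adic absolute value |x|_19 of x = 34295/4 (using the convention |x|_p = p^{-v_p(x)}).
|34295/4|_19 = 1/6859

Step 1 — compute v_19(x) by factoring powers of 19 out of the numerator and denominator: v_19(34295/4) = 3. Step 2 — apply |x|_p = p^{-v_p(x)} = 19^{-3} = 1/6859.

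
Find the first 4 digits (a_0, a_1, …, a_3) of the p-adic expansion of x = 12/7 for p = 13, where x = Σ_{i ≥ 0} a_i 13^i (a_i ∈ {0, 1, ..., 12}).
(a_0, …, a_3) = (11, 3, 9, 3)

v_13(12/7) = 0 (numerator and denominator both coprime to 13), so x ∈ ℤ_13^×. Compute digits iteratively via a_i = x_i mod 13, x_{i+1} = (x_i − a_i)/13, with x_0 = x:
  x_0 = 12/7;  a_0 = 11;  x_1 = (x_0 − 11)/13 = -5/7
  x_1 = -5/7;  a_1 = 3;  x_2 = (x_1 − 3)/13 = -2/7
  x_2 = -2/7;  a_2 = 9;  x_3 = (x_2 − 9)/13 = -5/7
  x_3 = -5/7;  a_3 = 3;  x_4 = (x_3 − 3)/13 = -2/7
Digits: (11, 3, 9, 3).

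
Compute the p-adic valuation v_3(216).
v_3(216) = 3

v_3(n) is the largest exponent k such that 3^k divides n. Factor out: 216 = 3^3 · 8. (Sign doesn't affect v_p.) So v_3(216) = 3.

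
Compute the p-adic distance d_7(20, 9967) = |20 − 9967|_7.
d_7(20, 9967) = 1/343

Step 1 — x − y = 20 − 9967 = -9947. Step 2 — v_7(-9947) = 3 (factor: -9947 = −(7^3 · 29); the sign does not affect v_p). Step 3 — |x − y|_7 = 7^{-3} = 1/343.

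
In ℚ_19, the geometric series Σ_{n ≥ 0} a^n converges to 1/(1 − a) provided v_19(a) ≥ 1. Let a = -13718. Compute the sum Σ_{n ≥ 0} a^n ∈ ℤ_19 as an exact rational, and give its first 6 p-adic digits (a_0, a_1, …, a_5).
Σ a^n = 1/(1 − a) = 1/13719;  first 6 digits = (1, 0, 0, 17, 18, 18)

v_19(a) = 3 ≥ 1, so the series converges in ℤ_19 to 1/(1 − a) = 1/(1 − (-13718)) = 1/13719. Expand this rational in ℤ_19: compute digits iteratively via d_i = x_i mod 19, x_{i+1} = (x_i − d_i)/19. The first 6 digits are (1, 0, 0, 17, 18, 18).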